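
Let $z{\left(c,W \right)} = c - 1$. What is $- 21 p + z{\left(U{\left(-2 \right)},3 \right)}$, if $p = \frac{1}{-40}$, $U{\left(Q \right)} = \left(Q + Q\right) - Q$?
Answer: $- \frac{99}{40} \approx -2.475$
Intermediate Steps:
$U{\left(Q \right)} = Q$ ($U{\left(Q \right)} = 2 Q - Q = Q$)
$z{\left(c,W \right)} = -1 + c$ ($z{\left(c,W \right)} = c - 1 = -1 + c$)
$p = - \frac{1}{40} \approx -0.025$
$- 21 p + z{\left(U{\left(-2 \right)},3 \right)} = \left(-21\right) \left(- \frac{1}{40}\right) - 3 = \frac{21}{40} - 3 = - \frac{99}{40}$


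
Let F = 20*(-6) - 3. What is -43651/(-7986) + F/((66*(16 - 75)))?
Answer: 1295146/235587 ≈ 5.4975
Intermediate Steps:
F = -123 (F = -120 - 3 = -123)
-43651/(-7986) + F/((66*(16 - 75))) = -43651/(-7986) - 123*1/(66*(16 - 75)) = -43651*(-1/7986) - 123/(66*(-59)) = 43651/7986 - 123/(-3894) = 43651/7986 - 123*(-1/3894) = 43651/7986 + 41/1298 = 1295146/235587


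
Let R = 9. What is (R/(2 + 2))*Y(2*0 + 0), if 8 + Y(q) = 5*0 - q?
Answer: -18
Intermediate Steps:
Y(q) = -8 - q (Y(q) = -8 + (5*0 - q) = -8 + (0 - q) = -8 - q)
(R/(2 + 2))*Y(2*0 + 0) = (9/(2 + 2))*(-8 - (2*0 + 0)) = (9/4)*(-8 - (0 + 0)) = (9*(¼))*(-8 - 1*0) = 9*(-8 + 0)/4 = (9/4)*(-8) = -18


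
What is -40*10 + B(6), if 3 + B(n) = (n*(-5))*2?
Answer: -463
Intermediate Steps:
B(n) = -3 - 10*n (B(n) = -3 + (n*(-5))*2 = -3 - 5*n*2 = -3 - 10*n)
-40*10 + B(6) = -40*10 + (-3 - 10*6) = -400 + (-3 - 60) = -400 - 63 = -463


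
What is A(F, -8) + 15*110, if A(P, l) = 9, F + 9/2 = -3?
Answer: 1659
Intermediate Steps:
F = -15/2 (F = -9/2 - 3 = -15/2 ≈ -7.5000)
A(F, -8) + 15*110 = 9 + 15*110 = 9 + 1650 = 1659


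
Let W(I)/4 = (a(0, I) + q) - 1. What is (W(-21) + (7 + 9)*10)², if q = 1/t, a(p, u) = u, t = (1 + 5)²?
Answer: 421201/81 ≈ 5200.0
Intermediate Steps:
t = 36 (t = 6² = 36)
q = 1/36 ≈ 0.027778
W(I) = -35/9 + 4*I (W(I) = 4*((I + 1/36) - 1) = 4*((1/36 + I) - 1) = 4*(-35/36 + I) = -35/9 + 4*I)
(W(-21) + (7 + 9)*10)² = ((-35/9 + 4*(-21)) + (7 + 9)*10)² = ((-35/9 - 84) + 16*10)² = (-791/9 + 160)² = (649/9)² = 421201/81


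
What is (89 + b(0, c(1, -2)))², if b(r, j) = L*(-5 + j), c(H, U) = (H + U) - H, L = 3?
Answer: 4624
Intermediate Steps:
c(H, U) = U
b(r, j) = -15 + 3*j (b(r, j) = 3*(-5 + j) = -15 + 3*j)
(89 + b(0, c(1, -2)))² = (89 + (-15 + 3*(-2)))² = (89 + (-15 - 6))² = (89 - 21)² = 68² = 4624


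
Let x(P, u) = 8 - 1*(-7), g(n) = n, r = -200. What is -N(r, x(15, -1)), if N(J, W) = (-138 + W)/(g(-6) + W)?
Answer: 41/3 ≈ 13.667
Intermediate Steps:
x(P, u) = 15 (x(P, u) = 8 + 7 = 15)
N(J, W) = (-138 + W)/(-6 + W)
-N(r, x(15, -1)) = -(-138 + 15)/(-6 + 15) = -(-123)/9 = -1*(-41/3) = 41/3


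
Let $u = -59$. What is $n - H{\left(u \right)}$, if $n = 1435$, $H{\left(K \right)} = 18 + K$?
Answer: $1476$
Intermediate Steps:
$n - H{\left(u \right)} = 1435 - \left(18 - 59\right) = 1435 - -41 = 1435 + 41 = 1476$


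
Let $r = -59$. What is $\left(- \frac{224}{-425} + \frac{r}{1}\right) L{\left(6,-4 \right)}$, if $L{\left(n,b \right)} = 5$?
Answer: $- \frac{24851}{85} \approx -292.36$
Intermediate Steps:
$\left(- \frac{224}{-425} + \frac{r}{1}\right) L{\left(6,-4 \right)} = \left(- \frac{224}{-425} - \frac{59}{1}\right) 5 = \left(\left(-224\right) \left(- \frac{1}{425}\right) - 59\right) 5 = \left(\frac{224}{425} - 59\right) 5 = \left(- \frac{24851}{425}\right) 5 = - \frac{24851}{85}$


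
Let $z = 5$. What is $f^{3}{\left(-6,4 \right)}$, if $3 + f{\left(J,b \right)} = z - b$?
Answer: $-8$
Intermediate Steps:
$f{\left(J,b \right)} = 2 - b$ ($f{\left(J,b \right)} = -3 - \left(-5 + b\right) = 2 - b$)
$f^{3}{\left(-6,4 \right)} = \left(2 - 4\right)^{3} = \left(-2\right)^{3} = -8$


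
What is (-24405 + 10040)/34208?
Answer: -14365/34208 ≈ -0.41993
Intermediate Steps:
(-24405 + 10040)/34208 = -14365*1/34208 = -14365/34208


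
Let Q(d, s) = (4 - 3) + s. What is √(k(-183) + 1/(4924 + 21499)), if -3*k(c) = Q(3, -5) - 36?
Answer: √83781229287/79269 ≈ 3.6515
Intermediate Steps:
Q(d, s) = 1 + s
k(c) = 40/3 (k(c) = -((1 - 5) - 36)/3 = -(-4 - 36)/3 = -⅓*(-40) = 40/3)
√(k(-183) + 1/(4924 + 21499)) = √(40/3 + 1/(4924 + 21499)) = √(40/3 + 1/26423) = √(1056923/79269) = √83781229287/79269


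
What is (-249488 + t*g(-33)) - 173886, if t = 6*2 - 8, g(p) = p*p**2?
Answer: -567122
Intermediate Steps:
g(p) = p**3
t = 4 (t = 12 - 8 = 4)
(-249488 + t*g(-33)) - 173886 = (-249488 + 4*(-33)**3) - 173886 = (-249488 + 4*(-35937)) - 173886 = (-249488 - 143748) - 173886 = -393236 - 173886 = -567122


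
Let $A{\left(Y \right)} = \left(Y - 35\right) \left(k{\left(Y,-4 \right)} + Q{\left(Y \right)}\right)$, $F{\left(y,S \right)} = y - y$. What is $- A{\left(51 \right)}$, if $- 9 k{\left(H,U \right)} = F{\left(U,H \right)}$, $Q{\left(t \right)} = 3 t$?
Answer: $-2448$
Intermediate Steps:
$F{\left(y,S \right)} = 0$
$k{\left(H,U \right)} = 0$ ($k{\left(H,U \right)} = \left(- \frac{1}{9}\right) 0 = 0$)
$A{\left(Y \right)} = 3 Y \left(-35 + Y\right)$ ($A{\left(Y \right)} = \left(Y - 35\right) \left(0 + 3 Y\right) = \left(-35 + Y\right) 3 Y = 3 Y \left(-35 + Y\right)$)
$- A{\left(51 \right)} = - 3 \cdot 51 \left(-35 + 51\right) = - 3 \cdot 51 \cdot 16 = \left(-1\right) 2448 = -2448$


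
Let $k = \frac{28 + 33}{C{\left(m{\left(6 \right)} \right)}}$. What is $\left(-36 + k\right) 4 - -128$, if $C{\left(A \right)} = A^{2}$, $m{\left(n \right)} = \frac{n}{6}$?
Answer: $228$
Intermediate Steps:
$m{\left(n \right)} = \frac{n}{6}$ ($m{\left(n \right)} = n \frac{1}{6} = \frac{n}{6}$)
$k = 61$ ($k = \frac{28 + 33}{\left(\frac{1}{6} \cdot 6\right)^{2}} = \frac{61}{1^{2}} = \frac{61}{1} = 61 \cdot 1 = 61$)
$\left(-36 + k\right) 4 - -128 = \left(-36 + 61\right) 4 - -128 = 25 \cdot 4 + 128 = 100 + 128 = 228$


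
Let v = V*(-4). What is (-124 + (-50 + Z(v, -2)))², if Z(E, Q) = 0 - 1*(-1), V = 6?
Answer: 29929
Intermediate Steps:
v = -24 (v = 6*(-4) = -24)
Z(E, Q) = 1 (Z(E, Q) = 0 + 1 = 1)
(-124 + (-50 + Z(v, -2)))² = (-124 + (-50 + 1))² = (-124 - 49)² = (-173)² = 29929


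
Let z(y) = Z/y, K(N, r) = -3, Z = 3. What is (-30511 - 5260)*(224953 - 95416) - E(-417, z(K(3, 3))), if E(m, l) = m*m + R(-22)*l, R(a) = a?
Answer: -4633841938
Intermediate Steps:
z(y) = 3/y
E(m, l) = m**2 - 22*l (E(m, l) = m*m - 22*l = m**2 - 22*l)
(-30511 - 5260)*(224953 - 95416) - E(-417, z(K(3, 3))) = (-30511 - 5260)*(224953 - 95416) - ((-417)**2 - 66/(-3)) = -35771*129537 - (173889 - 66*(-1)/3) = -4633668027 - (173889 - 22*(-1)) = -4633668027 - (173889 + 22) = -4633668027 - 1*173911 = -4633668027 - 173911 = -4633841938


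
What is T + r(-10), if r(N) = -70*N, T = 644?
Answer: 1344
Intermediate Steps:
T + r(-10) = 644 - 70*(-10) = 644 + 700 = 1344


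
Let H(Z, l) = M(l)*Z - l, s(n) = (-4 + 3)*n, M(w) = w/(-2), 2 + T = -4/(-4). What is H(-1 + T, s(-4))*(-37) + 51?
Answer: 51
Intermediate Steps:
T = -1 (T = -2 - 4/(-4) = -2 - 4*(-¼) = -2 + 1 = -1)
M(w) = -w/2 (M(w) = w*(-½) = -w/2)
s(n) = -n
H(Z, l) = -l - Z*l/2 (H(Z, l) = (-l/2)*Z - l = -Z*l/2 - l = -l - Z*l/2)
H(-1 + T, s(-4))*(-37) + 51 = ((-1*(-4))*(-2 - (-1 - 1))/2)*(-37) + 51 = ((½)*4*(-2 - 1*(-2)))*(-37) + 51 = ((½)*4*(-2 + 2))*(-37) + 51 = ((½)*4*0)*(-37) + 51 = 0*(-37) + 51 = 0 + 51 = 51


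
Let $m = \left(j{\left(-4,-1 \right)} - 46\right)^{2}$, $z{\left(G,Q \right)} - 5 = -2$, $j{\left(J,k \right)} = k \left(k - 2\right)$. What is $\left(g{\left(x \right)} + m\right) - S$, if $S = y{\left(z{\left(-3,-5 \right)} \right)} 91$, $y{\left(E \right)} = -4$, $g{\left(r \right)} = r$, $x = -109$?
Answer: $2104$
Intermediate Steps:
$j{\left(J,k \right)} = k \left(-2 + k\right)$
$z{\left(G,Q \right)} = 3$ ($z{\left(G,Q \right)} = 5 - 2 = 3$)
$m = 1849$ ($m = \left(- (-2 - 1) - 46\right)^{2} = \left(\left(-1\right) \left(-3\right) - 46\right)^{2} = \left(3 - 46\right)^{2} = \left(-43\right)^{2} = 1849$)
$S = -364$ ($S = \left(-4\right) 91 = -364$)
$\left(g{\left(x \right)} + m\right) - S = \left(-109 + 1849\right) - -364 = 1740 + 364 = 2104$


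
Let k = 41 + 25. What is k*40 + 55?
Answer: 2695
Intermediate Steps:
k = 66
k*40 + 55 = 66*40 + 55 = 2640 + 55 = 2695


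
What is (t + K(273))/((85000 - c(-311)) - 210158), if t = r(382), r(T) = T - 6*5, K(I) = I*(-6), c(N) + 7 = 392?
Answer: 1286/125543 ≈ 0.010244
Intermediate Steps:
c(N) = 385 (c(N) = -7 + 392 = 385)
K(I) = -6*I
r(T) = -30 + T (r(T) = T - 30 = -30 + T)
t = 352 (t = -30 + 382 = 352)
(t + K(273))/((85000 - c(-311)) - 210158) = (352 - 6*273)/((85000 - 1*385) - 210158) = (352 - 1638)/((85000 - 385) - 210158) = -1286/(84615 - 210158) = -1286/(-125543) = -1286*(-1/125543) = 1286/125543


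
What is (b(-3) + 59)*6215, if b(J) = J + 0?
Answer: 348040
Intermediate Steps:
b(J) = J
(b(-3) + 59)*6215 = (-3 + 59)*6215 = 56*6215 = 348040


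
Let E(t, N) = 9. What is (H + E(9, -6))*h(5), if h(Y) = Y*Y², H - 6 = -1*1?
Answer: 1750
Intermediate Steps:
H = 5 (H = 6 - 1*1 = 6 - 1 = 5)
h(Y) = Y³
(H + E(9, -6))*h(5) = (5 + 9)*5³ = 14*125 = 1750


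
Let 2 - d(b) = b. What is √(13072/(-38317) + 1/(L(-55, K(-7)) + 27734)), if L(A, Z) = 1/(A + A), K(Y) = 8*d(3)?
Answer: I*√517911117170019225766/38965055421 ≈ 0.58405*I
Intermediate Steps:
d(b) = 2 - b
K(Y) = -8 (K(Y) = 8*(2 - 1*3) = 8*(2 - 3) = 8*(-1) = -8)
L(A, Z) = 1/(2*A)
√(13072/(-38317) + 1/(L(-55, K(-7)) + 27734)) = √(13072/(-38317) + 1/((½)/(-55) + 27734)) = √(13072*(-1/38317) + 1/((½)*(-1/55) + 27734)) = √(-13072/38317 + 1/(-1/110 + 27734)) = √(-13072/38317 + 1/(3050739/110)) = √(-13072/38317 + 110/3050739) = √(-39875045338/116895166263) = I*√517911117170019225766/38965055421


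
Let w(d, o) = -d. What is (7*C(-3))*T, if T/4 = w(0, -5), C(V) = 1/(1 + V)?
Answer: 0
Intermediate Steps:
T = 0 (T = 4*(-1*0) = 4*0 = 0)
(7*C(-3))*T = (7/(1 - 3))*0 = (7/(-2))*0 = (7*(-1/2))*0 = -7/2*0 = 0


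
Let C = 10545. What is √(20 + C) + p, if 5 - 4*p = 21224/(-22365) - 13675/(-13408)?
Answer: 211154231/171354240 + √10565 ≈ 104.02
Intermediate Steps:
p = 211154231/171354240 (p = 5/4 - (21224/(-22365) - 13675/(-13408))/4 = 5/4 - (21224*(-1/22365) - 13675*(-1/13408))/4 = 5/4 - (-3032/3195 + 13675/13408)/4 = 5/4 - ¼*3038569/42838560 = 5/4 - 3038569/171354240 = 211154231/171354240 ≈ 1.2323)
√(20 + C) + p = √(20 + 10545) + 211154231/171354240 = √10565 + 211154231/171354240 = 211154231/171354240 + √10565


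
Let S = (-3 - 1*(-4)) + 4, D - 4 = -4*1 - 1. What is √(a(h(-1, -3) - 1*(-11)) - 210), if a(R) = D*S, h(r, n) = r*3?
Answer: I*√215 ≈ 14.663*I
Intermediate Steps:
D = -1 (D = 4 + (-4*1 - 1) = 4 + (-4 - 1) = 4 - 5 = -1)
S = 5 (S = (-3 + 4) + 4 = 1 + 4 = 5)
h(r, n) = 3*r
a(R) = -5 (a(R) = -1*5 = -5)
√(a(h(-1, -3) - 1*(-11)) - 210) = √(-5 - 210) = √(-215) = I*√215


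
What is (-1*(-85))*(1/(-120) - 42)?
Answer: -85697/24 ≈ -3570.7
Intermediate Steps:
(-1*(-85))*(1/(-120) - 42) = 85*(-1/120 - 42) = 85*(-5041/120) = -85697/24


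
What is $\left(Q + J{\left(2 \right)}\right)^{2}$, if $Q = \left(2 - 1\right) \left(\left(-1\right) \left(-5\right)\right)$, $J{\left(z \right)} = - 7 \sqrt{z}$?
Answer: $123 - 70 \sqrt{2} \approx 24.005$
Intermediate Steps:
$Q = 5$ ($Q = 1 \cdot 5 = 5$)
$\left(Q + J{\left(2 \right)}\right)^{2} = \left(5 - 7 \sqrt{2}\right)^{2}$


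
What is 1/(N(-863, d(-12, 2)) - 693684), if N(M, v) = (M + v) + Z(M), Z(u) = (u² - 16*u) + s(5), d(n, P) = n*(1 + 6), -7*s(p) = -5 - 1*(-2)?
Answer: 7/447625 ≈ 1.5638e-5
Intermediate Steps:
s(p) = 3/7 (s(p) = -(-5 - 1*(-2))/7 = -(-5 + 2)/7 = -⅐*(-3) = 3/7)
d(n, P) = 7*n (d(n, P) = n*7 = 7*n)
Z(u) = 3/7 + u² - 16*u (Z(u) = (u² - 16*u) + 3/7 = 3/7 + u² - 16*u)
N(M, v) = 3/7 + v + M² - 15*M (N(M, v) = (M + v) + (3/7 + M² - 16*M) = 3/7 + v + M² - 15*M)
1/(N(-863, d(-12, 2)) - 693684) = 1/((3/7 + 7*(-12) + (-863)² - 15*(-863)) - 693684) = 1/((3/7 - 84 + 744769 + 12945) - 693684) = 1/(5303413/7 - 693684) = 1/(447625/7) = 7/447625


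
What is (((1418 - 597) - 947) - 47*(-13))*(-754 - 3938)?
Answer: -2275620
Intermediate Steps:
(((1418 - 597) - 947) - 47*(-13))*(-754 - 3938) = ((821 - 947) + 611)*(-4692) = (-126 + 611)*(-4692) = 485*(-4692) = -2275620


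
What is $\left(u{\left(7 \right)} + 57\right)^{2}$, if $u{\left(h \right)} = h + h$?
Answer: $5041$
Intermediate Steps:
$u{\left(h \right)} = 2 h$
$\left(u{\left(7 \right)} + 57\right)^{2} = \left(2 \cdot 7 + 57\right)^{2} = \left(14 + 57\right)^{2} = 71^{2} = 5041$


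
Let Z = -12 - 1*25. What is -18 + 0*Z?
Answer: -18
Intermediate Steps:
Z = -37 (Z = -12 - 25 = -37)
-18 + 0*Z = -18 + 0*(-37) = -18 + 0 = -18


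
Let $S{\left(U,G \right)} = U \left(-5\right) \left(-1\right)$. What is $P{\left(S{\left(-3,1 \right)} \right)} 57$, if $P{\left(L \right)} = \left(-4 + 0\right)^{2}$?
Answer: $912$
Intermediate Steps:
$S{\left(U,G \right)} = 5 U$ ($S{\left(U,G \right)} = - 5 U \left(-1\right) = 5 U$)
$P{\left(L \right)} = 16$ ($P{\left(L \right)} = \left(-4\right)^{2} = 16$)
$P{\left(S{\left(-3,1 \right)} \right)} 57 = 16 \cdot 57 = 912$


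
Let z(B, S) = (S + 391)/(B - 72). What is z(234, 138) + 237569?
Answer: 38486707/162 ≈ 2.3757e+5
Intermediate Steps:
z(B, S) = (391 + S)/(-72 + B)
z(234, 138) + 237569 = (391 + 138)/(-72 + 234) + 237569 = 529/162 + 237569 = 38486707/162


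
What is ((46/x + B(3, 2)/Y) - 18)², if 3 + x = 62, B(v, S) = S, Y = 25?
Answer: 639179524/2175625 ≈ 293.79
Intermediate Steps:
x = 59 (x = -3 + 62 = 59)
((46/x + B(3, 2)/Y) - 18)² = ((46/59 + 2/25) - 18)² = (1268/1475 - 18)² = (-25282/1475)² = 639179524/2175625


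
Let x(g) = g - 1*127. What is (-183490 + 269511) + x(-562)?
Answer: 85332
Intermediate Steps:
x(g) = -127 + g (x(g) = g - 127 = -127 + g)
(-183490 + 269511) + x(-562) = (-183490 + 269511) + (-127 - 562) = 86021 - 689 = 85332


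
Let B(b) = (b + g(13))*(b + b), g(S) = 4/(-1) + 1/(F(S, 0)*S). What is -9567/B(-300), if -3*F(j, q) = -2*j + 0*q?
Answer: -538941/10274900 ≈ -0.052452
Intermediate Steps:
F(j, q) = 2*j/3 (F(j, q) = -(-2*j + 0*q)/3 = -(-2*j + 0)/3 = -(-2)*j/3 = 2*j/3)
g(S) = -4 + 3/(2*S**2) (g(S) = 4/(-1) + 1/(((2*S/3))*S) = 4*(-1) + (3/(2*S))/S = -4 + 3/(2*S**2))
B(b) = 2*b*(-1349/338 + b) (B(b) = (b + (-4 + (3/2)/13**2))*(b + b) = (b + (-4 + (3/2)*(1/169)))*(2*b) = (b + (-4 + 3/338))*(2*b) = (b - 1349/338)*(2*b) = (-1349/338 + b)*(2*b) = 2*b*(-1349/338 + b))
-9567/B(-300) = -9567*(-169/(300*(-1349 + 338*(-300)))) = -9567*(-169/(300*(-1349 - 101400))) = -9567/((1/169)*(-300)*(-102749)) = -9567/30824700/169 = -9567*169/30824700 = -538941/10274900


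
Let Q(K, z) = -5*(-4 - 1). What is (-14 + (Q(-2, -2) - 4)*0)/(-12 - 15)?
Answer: 14/27 ≈ 0.51852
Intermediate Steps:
Q(K, z) = 25 (Q(K, z) = -5*(-5) = 25)
(-14 + (Q(-2, -2) - 4)*0)/(-12 - 15) = (-14 + (25 - 4)*0)/(-12 - 15) = (-14 + 21*0)/(-27) = (-14 + 0)*(-1/27) = -14*(-1/27) = 14/27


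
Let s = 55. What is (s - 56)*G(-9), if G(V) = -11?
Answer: 11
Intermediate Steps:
(s - 56)*G(-9) = (55 - 56)*(-11) = -1*(-11) = 11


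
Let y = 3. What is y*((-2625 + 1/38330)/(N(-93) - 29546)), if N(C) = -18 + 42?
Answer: 301848747/1131578260 ≈ 0.26675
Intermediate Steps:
N(C) = 24
y*((-2625 + 1/38330)/(N(-93) - 29546)) = 3*((-2625 + 1/38330)/(24 - 29546)) = 3*((-2625 + 1/38330)/(-29522)) = 3*(-100616249/38330*(-1/29522)) = 3*(100616249/1131578260) = 301848747/1131578260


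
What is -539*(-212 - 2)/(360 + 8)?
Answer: 57673/184 ≈ 313.44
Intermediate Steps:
-539*(-212 - 2)/(360 + 8) = -(-115346)/368 = -539*(-107/184) = 57673/184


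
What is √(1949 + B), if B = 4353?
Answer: √6302 ≈ 79.385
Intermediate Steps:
√(1949 + B) = √(1949 + 4353) = √6302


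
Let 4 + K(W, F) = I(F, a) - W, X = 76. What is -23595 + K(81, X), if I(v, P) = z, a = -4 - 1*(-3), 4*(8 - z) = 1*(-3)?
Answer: -94685/4 ≈ -23671.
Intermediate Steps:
z = 35/4 (z = 8 - (-3)/4 = 8 - 1/4*(-3) = 8 + 3/4 = 35/4 ≈ 8.7500)
a = -1 (a = -4 + 3 = -1)
I(v, P) = 35/4
K(W, F) = 19/4 - W (K(W, F) = -4 + (35/4 - W) = 19/4 - W)
-23595 + K(81, X) = -23595 + (19/4 - 1*81) = -23595 + (19/4 - 81) = -23595 - 305/4 = -94685/4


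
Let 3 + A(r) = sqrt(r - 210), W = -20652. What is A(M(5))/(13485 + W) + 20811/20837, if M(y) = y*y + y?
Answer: 49738316/49779593 - 2*I*sqrt(5)/2389 ≈ 0.99917 - 0.001872*I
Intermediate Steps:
M(y) = y + y**2 (M(y) = y**2 + y = y + y**2)
A(r) = -3 + sqrt(-210 + r) (A(r) = -3 + sqrt(r - 210) = -3 + sqrt(-210 + r))
A(M(5))/(13485 + W) + 20811/20837 = (-3 + sqrt(-210 + 5*(1 + 5)))/(13485 - 20652) + 20811/20837 = (-3 + sqrt(-210 + 5*6))/(-7167) + 20811*(1/20837) = (-3 + sqrt(-210 + 30))*(-1/7167) + 20811/20837 = (-3 + sqrt(-180))*(-1/7167) + 20811/20837 = (-3 + 6*I*sqrt(5))*(-1/7167) + 20811/20837 = (1/2389 - 2*I*sqrt(5)/2389) + 20811/20837 = 49738316/49779593 - 2*I*sqrt(5)/2389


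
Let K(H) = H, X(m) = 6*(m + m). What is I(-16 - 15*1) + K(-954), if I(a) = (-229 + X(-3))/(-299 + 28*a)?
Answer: -1113053/1167 ≈ -953.77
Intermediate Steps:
X(m) = 12*m (X(m) = 6*(2*m) = 12*m)
I(a) = -265/(-299 + 28*a) (I(a) = (-229 + 12*(-3))/(-299 + 28*a) = (-229 - 36)/(-299 + 28*a) = -265/(-299 + 28*a))
I(-16 - 15*1) + K(-954) = -265/(-299 + 28*(-16 - 15*1)) - 954 = -265/(-299 + 28*(-16 - 15)) - 954 = -265/(-299 + 28*(-31)) - 954 = -265/(-299 - 868) - 954 = -265/(-1167) - 954 = -265*(-1/1167) - 954 = 265/1167 - 954 = -1113053/1167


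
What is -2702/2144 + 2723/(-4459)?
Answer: -1277595/682864 ≈ -1.8709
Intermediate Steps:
-2702/2144 + 2723/(-4459) = -2702*1/2144 + 2723*(-1/4459) = -1351/1072 - 389/637 = -1277595/682864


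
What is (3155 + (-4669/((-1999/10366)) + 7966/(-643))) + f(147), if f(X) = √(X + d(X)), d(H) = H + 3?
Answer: 35159840423/1285357 + 3*√33 ≈ 27371.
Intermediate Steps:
d(H) = 3 + H
f(X) = √(3 + 2*X) (f(X) = √(X + (3 + X)) = √(3 + 2*X))
(3155 + (-4669/((-1999/10366)) + 7966/(-643))) + f(147) = (3155 + (-4669/((-1999/10366)) + 7966/(-643))) + √(3 + 2*147) = (3155 + (-4669/((-1999*1/10366)) + 7966*(-1/643))) + √(3 + 294) = (3155 + (-4669/(-1999/10366) - 7966/643)) + √297 = (3155 + (-4669*(-10366/1999) - 7966/643)) + 3*√33 = (3155 + (48398854/1999 - 7966/643)) + 3*√33 = (3155 + 31104539088/1285357) + 3*√33 = 35159840423/1285357 + 3*√33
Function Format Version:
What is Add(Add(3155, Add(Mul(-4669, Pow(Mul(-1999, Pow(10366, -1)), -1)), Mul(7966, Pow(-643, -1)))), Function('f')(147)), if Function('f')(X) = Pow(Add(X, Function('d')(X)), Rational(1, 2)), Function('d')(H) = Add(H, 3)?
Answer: Add(Rational(35159840423, 1285357), Mul(3, Pow(33, Rational(1, 2)))) ≈ 27371.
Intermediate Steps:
Function('d')(H) = Add(3, H)
Function('f')(X) = Pow(Add(3, Mul(2, X)), Rational(1, 2)) (Function('f')(X) = Pow(Add(X, Add(3, X)), Rational(1, 2)) = Pow(Add(3, Mul(2, X)), Rational(1, 2)))
Add(Add(3155, Add(Mul(-4669, Pow(Mul(-1999, Pow(10366, -1)), -1)), Mul(7966, Pow(-643, -1)))), Function('f')(147)) = Add(Add(3155, Add(Mul(-4669, Pow(Mul(-1999, Pow(10366, -1)), -1)), Mul(7966, Pow(-643, -1)))), Pow(Add(3, Mul(2, 147)), Rational(1, 2))) = Add(Add(3155, Add(Mul(-4669, Pow(Mul(-1999, Rational(1, 10366)), -1)), Mul(7966, Rational(-1, 643)))), Pow(Add(3, 294), Rational(1, 2))) = Add(Add(3155, Add(Mul(-4669, Pow(Rational(-1999, 10366), -1)), Rational(-7966, 643))), Pow(297, Rational(1, 2))) = Add(Add(3155, Add(Mul(-4669, Rational(-10366, 1999)), Rational(-7966, 643))), Mul(3, Pow(33, Rational(1, 2)))) = Add(Add(3155, Add(Rational(48398854, 1999), Rational(-7966, 643))), Mul(3, Pow(33, Rational(1, 2)))) = Add(Add(3155, Rational(31104539088, 1285357)), Mul(3, Pow(33, Rational(1, 2)))) = Add(Rational(35159840423, 1285357), Mul(3, Pow(33, Rational(1, 2))))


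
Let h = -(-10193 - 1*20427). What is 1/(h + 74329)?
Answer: 1/104949 ≈ 9.5284e-6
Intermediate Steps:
h = 30620 (h = -(-10193 - 20427) = -1*(-30620) = 30620)
1/(h + 74329) = 1/(30620 + 74329) = 1/104949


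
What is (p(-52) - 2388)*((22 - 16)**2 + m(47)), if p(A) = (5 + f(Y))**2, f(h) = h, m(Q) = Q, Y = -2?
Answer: -197457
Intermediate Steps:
p(A) = 9 (p(A) = (5 - 2)**2 = 3**2 = 9)
(p(-52) - 2388)*((22 - 16)**2 + m(47)) = (9 - 2388)*((22 - 16)**2 + 47) = -2379*(6**2 + 47) = -2379*(36 + 47) = -2379*83 = -197457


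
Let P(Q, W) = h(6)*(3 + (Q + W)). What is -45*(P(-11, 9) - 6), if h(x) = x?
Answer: 0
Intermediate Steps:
P(Q, W) = 18 + 6*Q + 6*W (P(Q, W) = 6*(3 + (Q + W)) = 6*(3 + Q + W) = 18 + 6*Q + 6*W)
-45*(P(-11, 9) - 6) = -45*((18 + 6*(-11) + 6*9) - 6) = -45*((18 - 66 + 54) - 6) = -45*(6 - 6) = -45*0 = 0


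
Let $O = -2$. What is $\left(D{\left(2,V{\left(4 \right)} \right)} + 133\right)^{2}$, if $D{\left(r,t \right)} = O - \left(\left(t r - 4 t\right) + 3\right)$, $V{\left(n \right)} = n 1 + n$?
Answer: $20736$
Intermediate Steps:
$V{\left(n \right)} = 2 n$ ($V{\left(n \right)} = n + n = 2 n$)
$D{\left(r,t \right)} = -5 + 4 t - r t$ ($D{\left(r,t \right)} = -2 - \left(\left(t r - 4 t\right) + 3\right) = -2 - \left(\left(r t - 4 t\right) + 3\right) = -2 - \left(\left(- 4 t + r t\right) + 3\right) = -2 - \left(3 - 4 t + r t\right) = -5 + 4 t - r t$)
$\left(D{\left(2,V{\left(4 \right)} \right)} + 133\right)^{2} = \left(\left(-5 + 4 \cdot 2 \cdot 4 - 2 \cdot 2 \cdot 4\right) + 133\right)^{2} = \left(\left(-5 + 4 \cdot 8 - 2 \cdot 8\right) + 133\right)^{2} = \left(\left(-5 + 32 - 16\right) + 133\right)^{2} = \left(11 + 133\right)^{2} = 144^{2} = 20736$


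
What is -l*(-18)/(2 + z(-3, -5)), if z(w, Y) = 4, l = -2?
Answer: -6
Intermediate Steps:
-l*(-18)/(2 + z(-3, -5)) = -(-2*(-18))/(2 + 4) = -36/6 = -1*6 = -6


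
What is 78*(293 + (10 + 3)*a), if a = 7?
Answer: 29952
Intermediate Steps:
78*(293 + (10 + 3)*a) = 78*(293 + (10 + 3)*7) = 78*(293 + 13*7) = 78*(293 + 91) = 78*384 = 29952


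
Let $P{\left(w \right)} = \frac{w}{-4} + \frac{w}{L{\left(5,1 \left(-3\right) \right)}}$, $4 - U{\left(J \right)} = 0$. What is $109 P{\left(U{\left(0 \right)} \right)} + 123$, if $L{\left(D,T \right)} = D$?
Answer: $\frac{506}{5} \approx 101.2$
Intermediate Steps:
$U{\left(J \right)} = 4$ ($U{\left(J \right)} = 4 - 0 = 4 + 0 = 4$)
$P{\left(w \right)} = - \frac{w}{20}$ ($P{\left(w \right)} = \frac{w}{-4} + \frac{w}{5} = w \left(- \frac{1}{4}\right) + w \frac{1}{5} = - \frac{w}{4} + \frac{w}{5} = - \frac{w}{20}$)
$109 P{\left(U{\left(0 \right)} \right)} + 123 = 109 \left(\left(- \frac{1}{20}\right) 4\right) + 123 = 109 \left(- \frac{1}{5}\right) + 123 = - \frac{109}{5} + 123 = \frac{506}{5}$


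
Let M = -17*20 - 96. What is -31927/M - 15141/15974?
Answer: 5136739/71068 ≈ 72.279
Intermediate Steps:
M = -436 (M = -340 - 96 = -436)
-31927/M - 15141/15974 = -31927/(-436) - 15141/15974 = -31927*(-1/436) - 15141*1/15974 = 31927/436 - 309/326 = 5136739/71068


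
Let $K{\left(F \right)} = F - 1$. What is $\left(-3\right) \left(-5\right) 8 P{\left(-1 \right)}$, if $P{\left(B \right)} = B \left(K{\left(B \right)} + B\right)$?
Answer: $360$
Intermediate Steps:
$K{\left(F \right)} = -1 + F$
$P{\left(B \right)} = B \left(-1 + 2 B\right)$ ($P{\left(B \right)} = B \left(\left(-1 + B\right) + B\right) = B \left(-1 + 2 B\right)$)
$\left(-3\right) \left(-5\right) 8 P{\left(-1 \right)} = \left(-3\right) \left(-5\right) 8 \left(- (-1 + 2 \left(-1\right))\right) = 15 \cdot 8 \left(- (-1 - 2)\right) = 120 \left(\left(-1\right) \left(-3\right)\right) = 120 \cdot 3 = 360$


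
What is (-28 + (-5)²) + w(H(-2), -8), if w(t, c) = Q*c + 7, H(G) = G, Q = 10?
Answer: -76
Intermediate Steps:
w(t, c) = 7 + 10*c (w(t, c) = 10*c + 7 = 7 + 10*c)
(-28 + (-5)²) + w(H(-2), -8) = (-28 + (-5)²) + (7 + 10*(-8)) = (-28 + 25) + (7 - 80) = -3 - 73 = -76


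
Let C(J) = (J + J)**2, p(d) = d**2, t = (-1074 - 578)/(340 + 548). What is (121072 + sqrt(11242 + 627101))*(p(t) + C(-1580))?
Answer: 14895805397969692/12321 + 492130480969*sqrt(70927)/16428 ≈ 1.2170e+12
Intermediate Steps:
t = -413/222 (t = -1652/888 = -1652*1/888 = -413/222 ≈ -1.8604)
C(J) = 4*J**2 (C(J) = (2*J)**2 = 4*J**2)
(121072 + sqrt(11242 + 627101))*(p(t) + C(-1580)) = (121072 + sqrt(11242 + 627101))*((-413/222)**2 + 4*(-1580)**2) = (121072 + sqrt(638343))*(170569/49284 + 4*2496400) = (121072 + 3*sqrt(70927))*(170569/49284 + 9985600) = (121072 + 3*sqrt(70927))*(492130480969/49284) = 14895805397969692/12321 + 492130480969*sqrt(70927)/16428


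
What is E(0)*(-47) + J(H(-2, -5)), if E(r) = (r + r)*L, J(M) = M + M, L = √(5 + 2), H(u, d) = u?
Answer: -4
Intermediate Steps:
L = √7 ≈ 2.6458
J(M) = 2*M
E(r) = 2*r*√7 (E(r) = (r + r)*√7 = (2*r)*√7 = 2*r*√7)
E(0)*(-47) + J(H(-2, -5)) = (2*0*√7)*(-47) + 2*(-2) = 0*(-47) - 4 = 0 - 4 = -4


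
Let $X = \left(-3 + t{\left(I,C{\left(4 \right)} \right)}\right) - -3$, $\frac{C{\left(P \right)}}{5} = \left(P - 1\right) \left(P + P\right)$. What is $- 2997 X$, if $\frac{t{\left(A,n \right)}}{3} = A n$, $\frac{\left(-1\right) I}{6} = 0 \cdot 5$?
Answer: $0$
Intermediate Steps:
$I = 0$ ($I = - 6 \cdot 0 \cdot 5 = \left(-6\right) 0 = 0$)
$C{\left(P \right)} = 10 P \left(-1 + P\right)$ ($C{\left(P \right)} = 5 \left(P - 1\right) \left(P + P\right) = 5 \left(-1 + P\right) 2 P = 5 \cdot 2 P \left(-1 + P\right) = 10 P \left(-1 + P\right)$)
$t{\left(A,n \right)} = 3 A n$
$X = 0$ ($X = \left(-3 + 3 \cdot 0 \cdot 10 \cdot 4 \left(-1 + 4\right)\right) - -3 = \left(-3 + 3 \cdot 0 \cdot 10 \cdot 4 \cdot 3\right) + 3 = \left(-3 + 3 \cdot 0 \cdot 120\right) + 3 = \left(-3 + 0\right) + 3 = -3 + 3 = 0$)
$- 2997 X = \left(-2997\right) 0 = 0$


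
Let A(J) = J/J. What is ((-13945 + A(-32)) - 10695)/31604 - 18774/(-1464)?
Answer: 11609625/963922 ≈ 12.044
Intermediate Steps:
A(J) = 1
((-13945 + A(-32)) - 10695)/31604 - 18774/(-1464) = ((-13945 + 1) - 10695)/31604 - 18774/(-1464) = (-13944 - 10695)*(1/31604) - 18774*(-1/1464) = -24639*1/31604 + 3129/244 = -24639/31604 + 3129/244 = 11609625/963922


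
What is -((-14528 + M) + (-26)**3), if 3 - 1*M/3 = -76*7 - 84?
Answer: 30247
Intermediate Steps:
M = 1857 (M = 9 - 3*(-76*7 - 84) = 9 - 3*(-532 - 84) = 9 - 3*(-616) = 9 + 1848 = 1857)
-((-14528 + M) + (-26)**3) = -((-14528 + 1857) + (-26)**3) = -(-12671 - 17576) = -1*(-30247) = 30247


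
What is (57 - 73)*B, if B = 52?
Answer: -832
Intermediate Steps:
(57 - 73)*B = (57 - 73)*52 = -16*52 = -832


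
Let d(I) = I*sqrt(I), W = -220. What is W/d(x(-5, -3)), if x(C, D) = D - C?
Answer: -55*sqrt(2) ≈ -77.782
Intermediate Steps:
d(I) = I**(3/2)
W/d(x(-5, -3)) = -220/(-3 - 1*(-5))**(3/2) = -220/(-3 + 5)**(3/2) = -220*sqrt(2)/4 = -55*sqrt(2)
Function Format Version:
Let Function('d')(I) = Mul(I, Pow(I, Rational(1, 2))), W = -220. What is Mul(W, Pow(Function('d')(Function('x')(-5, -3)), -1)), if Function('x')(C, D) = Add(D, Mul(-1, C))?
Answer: Mul(-55, Pow(2, Rational(1, 2))) ≈ -77.782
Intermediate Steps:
Function('d')(I) = Pow(I, Rational(3, 2))
Mul(W, Pow(Function('d')(Function('x')(-5, -3)), -1)) = Mul(-220, Pow(Pow(Add(-3, Mul(-1, -5)), Rational(3, 2)), -1)) = Mul(-220, Pow(Pow(Add(-3, 5), Rational(3, 2)), -1)) = Mul(-220, Pow(Pow(2, Rational(3, 2)), -1)) = Mul(-220, Pow(Mul(2, Pow(2, Rational(1, 2))), -1)) = Mul(-220, Mul(Rational(1, 4), Pow(2, Rational(1, 2)))) = Mul(-55, Pow(2, Rational(1, 2)))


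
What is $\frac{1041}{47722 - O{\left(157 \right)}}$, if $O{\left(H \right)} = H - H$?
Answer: $\frac{1041}{47722} \approx 0.021814$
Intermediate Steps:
$O{\left(H \right)} = 0$
$\frac{1041}{47722 - O{\left(157 \right)}} = \frac{1041}{47722 - 0} = \frac{1041}{47722 + 0} = \frac{1041}{47722}$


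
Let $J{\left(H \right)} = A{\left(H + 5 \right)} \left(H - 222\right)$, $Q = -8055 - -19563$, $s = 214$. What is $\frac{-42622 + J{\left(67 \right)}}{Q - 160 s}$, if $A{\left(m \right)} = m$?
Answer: $\frac{26891}{11366} \approx 2.3659$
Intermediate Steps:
$Q = 11508$ ($Q = -8055 + 19563 = 11508$)
$J{\left(H \right)} = \left(-222 + H\right) \left(5 + H\right)$ ($J{\left(H \right)} = \left(H + 5\right) \left(H - 222\right) = \left(5 + H\right) \left(-222 + H\right) = \left(-222 + H\right) \left(5 + H\right)$)
$\frac{-42622 + J{\left(67 \right)}}{Q - 160 s} = \frac{-42622 + \left(-222 + 67\right) \left(5 + 67\right)}{11508 - 34240} = \frac{-42622 - 11160}{11508 - 34240} = \frac{-42622 - 11160}{-22732} = \left(-53782\right) \left(- \frac{1}{22732}\right) = \frac{26891}{11366}$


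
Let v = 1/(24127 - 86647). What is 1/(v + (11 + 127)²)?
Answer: 62520/1190630879 ≈ 5.2510e-5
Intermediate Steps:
v = -1/62520 (v = 1/(-62520) = -1/62520 ≈ -1.5995e-5)
1/(v + (11 + 127)²) = 1/(-1/62520 + (11 + 127)²) = 1/(-1/62520 + 138²) = 1/(-1/62520 + 19044) = 1/(1190630879/62520) = 62520/1190630879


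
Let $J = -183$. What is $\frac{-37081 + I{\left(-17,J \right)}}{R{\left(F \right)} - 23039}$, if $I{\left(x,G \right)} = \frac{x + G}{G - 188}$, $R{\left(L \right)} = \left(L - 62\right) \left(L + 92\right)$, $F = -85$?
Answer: $\frac{13756851}{8929228} \approx 1.5407$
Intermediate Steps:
$R{\left(L \right)} = \left(-62 + L\right) \left(92 + L\right)$
$I{\left(x,G \right)} = \frac{G + x}{-188 + G}$
$\frac{-37081 + I{\left(-17,J \right)}}{R{\left(F \right)} - 23039} = \frac{-37081 + \frac{-183 - 17}{-188 - 183}}{\left(-5704 + \left(-85\right)^{2} + 30 \left(-85\right)\right) - 23039} = \frac{-37081 + \frac{1}{-371} \left(-200\right)}{\left(-5704 + 7225 - 2550\right) - 23039} = \frac{-37081 - - \frac{200}{371}}{-1029 - 23039} = \frac{-37081 + \frac{200}{371}}{-24068} = \left(- \frac{13756851}{371}\right) \left(- \frac{1}{24068}\right) = \frac{13756851}{8929228}$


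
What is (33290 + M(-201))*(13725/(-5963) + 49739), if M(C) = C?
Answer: 9813533369948/5963 ≈ 1.6457e+9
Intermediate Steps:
(33290 + M(-201))*(13725/(-5963) + 49739) = (33290 - 201)*(13725/(-5963) + 49739) = 33089*(13725*(-1/5963) + 49739) = 33089*(-13725/5963 + 49739) = 33089*(296579932/5963) = 9813533369948/5963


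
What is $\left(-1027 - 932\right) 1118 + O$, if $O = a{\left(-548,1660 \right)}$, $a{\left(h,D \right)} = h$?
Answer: $-2190710$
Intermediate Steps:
$O = -548$
$\left(-1027 - 932\right) 1118 + O = \left(-1027 - 932\right) 1118 - 548 = \left(-1959\right) 1118 - 548 = -2190162 - 548 = -2190710$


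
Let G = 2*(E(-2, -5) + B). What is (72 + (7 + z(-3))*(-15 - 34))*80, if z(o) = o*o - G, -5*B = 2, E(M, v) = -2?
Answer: -75776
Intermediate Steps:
B = -2/5 (B = -1/5*2 = -2/5 ≈ -0.40000)
G = -24/5 (G = 2*(-2 - 2/5) = 2*(-12/5) = -24/5 ≈ -4.8000)
z(o) = 24/5 + o**2 (z(o) = o*o - 1*(-24/5) = o**2 + 24/5 = 24/5 + o**2)
(72 + (7 + z(-3))*(-15 - 34))*80 = (72 + (7 + (24/5 + (-3)**2))*(-15 - 34))*80 = (72 + (7 + (24/5 + 9))*(-49))*80 = (72 + (7 + 69/5)*(-49))*80 = (72 + (104/5)*(-49))*80 = (72 - 5096/5)*80 = -4736/5*80 = -75776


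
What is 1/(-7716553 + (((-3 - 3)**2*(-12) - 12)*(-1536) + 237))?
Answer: -1/7034332 ≈ -1.4216e-7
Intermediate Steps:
1/(-7716553 + (((-3 - 3)**2*(-12) - 12)*(-1536) + 237)) = 1/(-7716553 + (((-6)**2*(-12) - 12)*(-1536) + 237)) = 1/(-7716553 + ((36*(-12) - 12)*(-1536) + 237)) = 1/(-7716553 + ((-432 - 12)*(-1536) + 237)) = 1/(-7716553 + (-444*(-1536) + 237)) = 1/(-7716553 + (681984 + 237)) = 1/(-7716553 + 682221) = 1/(-7034332) = -1/7034332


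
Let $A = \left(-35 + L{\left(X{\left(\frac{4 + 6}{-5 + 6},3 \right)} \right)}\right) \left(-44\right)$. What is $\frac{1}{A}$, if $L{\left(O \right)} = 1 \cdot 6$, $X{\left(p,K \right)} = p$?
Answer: $\frac{1}{1276} \approx 0.0007837$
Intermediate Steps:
$L{\left(O \right)} = 6$
$A = 1276$ ($A = \left(-35 + 6\right) \left(-44\right) = \left(-29\right) \left(-44\right) = 1276$)
$\frac{1}{A} = \frac{1}{1276}$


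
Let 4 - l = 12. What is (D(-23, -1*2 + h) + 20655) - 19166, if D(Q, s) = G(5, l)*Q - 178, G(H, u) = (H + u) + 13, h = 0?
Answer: 1081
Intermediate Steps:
l = -8 (l = 4 - 1*12 = 4 - 12 = -8)
G(H, u) = 13 + H + u
D(Q, s) = -178 + 10*Q (D(Q, s) = (13 + 5 - 8)*Q - 178 = 10*Q - 178 = -178 + 10*Q)
(D(-23, -1*2 + h) + 20655) - 19166 = ((-178 + 10*(-23)) + 20655) - 19166 = ((-178 - 230) + 20655) - 19166 = (-408 + 20655) - 19166 = 20247 - 19166 = 1081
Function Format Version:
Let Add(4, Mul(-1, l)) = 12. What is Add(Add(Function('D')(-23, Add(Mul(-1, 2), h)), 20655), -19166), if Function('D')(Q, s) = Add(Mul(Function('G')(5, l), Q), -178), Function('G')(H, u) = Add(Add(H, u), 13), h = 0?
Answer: 1081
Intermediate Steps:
l = -8 (l = Add(4, Mul(-1, 12)) = Add(4, -12) = -8)
Function('G')(H, u) = Add(13, H, u)
Function('D')(Q, s) = Add(-178, Mul(10, Q)) (Function('D')(Q, s) = Add(Mul(Add(13, 5, -8), Q), -178) = Add(Mul(10, Q), -178) = Add(-178, Mul(10, Q)))
Add(Add(Function('D')(-23, Add(Mul(-1, 2), h)), 20655), -19166) = Add(Add(Add(-178, Mul(10, -23)), 20655), -19166) = Add(Add(Add(-178, -230), 20655), -19166) = Add(Add(-408, 20655), -19166) = Add(20247, -19166) = 1081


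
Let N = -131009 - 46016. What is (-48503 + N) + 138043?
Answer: -87485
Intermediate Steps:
N = -177025
(-48503 + N) + 138043 = (-48503 - 177025) + 138043 = -225528 + 138043 = -87485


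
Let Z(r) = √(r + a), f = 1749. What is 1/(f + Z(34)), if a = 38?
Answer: 583/1019643 - 2*√2/1019643 ≈ 0.00056900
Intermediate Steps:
Z(r) = √(38 + r) (Z(r) = √(r + 38) = √(38 + r))
1/(f + Z(34)) = 1/(1749 + √(38 + 34)) = 1/(1749 + √72) = 1/(1749 + 6*√2)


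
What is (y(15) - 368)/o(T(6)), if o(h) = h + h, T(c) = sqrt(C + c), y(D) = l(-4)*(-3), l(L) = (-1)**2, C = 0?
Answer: -371*sqrt(6)/12 ≈ -75.730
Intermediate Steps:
l(L) = 1
y(D) = -3 (y(D) = 1*(-3) = -3)
T(c) = sqrt(c) (T(c) = sqrt(0 + c) = sqrt(c))
o(h) = 2*h
(y(15) - 368)/o(T(6)) = (-3 - 368)/((2*sqrt(6))) = -371*sqrt(6)/12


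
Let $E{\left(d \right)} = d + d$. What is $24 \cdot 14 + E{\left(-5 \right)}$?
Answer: $326$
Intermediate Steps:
$E{\left(d \right)} = 2 d$
$24 \cdot 14 + E{\left(-5 \right)} = 24 \cdot 14 + 2 \left(-5\right) = 336 - 10 = 326$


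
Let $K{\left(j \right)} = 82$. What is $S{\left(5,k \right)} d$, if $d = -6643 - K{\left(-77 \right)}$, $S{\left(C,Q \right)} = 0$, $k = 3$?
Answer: $0$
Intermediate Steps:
$d = -6725$ ($d = -6643 - 82 = -6725$)
$S{\left(5,k \right)} d = 0 \left(-6725\right) = 0$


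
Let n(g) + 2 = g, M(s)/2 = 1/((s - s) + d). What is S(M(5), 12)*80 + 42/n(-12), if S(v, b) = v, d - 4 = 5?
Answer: 133/9 ≈ 14.778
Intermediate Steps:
d = 9 (d = 4 + 5 = 9)
M(s) = 2/9 (M(s) = 2/((s - s) + 9) = 2/(0 + 9) = 2/9)
n(g) = -2 + g
S(M(5), 12)*80 + 42/n(-12) = (2/9)*80 + 42/(-2 - 12) = 160/9 + 42/(-14) = 160/9 + 42*(-1/14) = 160/9 - 3 = 133/9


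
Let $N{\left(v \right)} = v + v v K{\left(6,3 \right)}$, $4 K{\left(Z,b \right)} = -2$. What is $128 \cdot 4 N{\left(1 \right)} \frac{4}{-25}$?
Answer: $- \frac{1024}{25} \approx -40.96$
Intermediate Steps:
$K{\left(Z,b \right)} = - \frac{1}{2}$ ($K{\left(Z,b \right)} = \frac{1}{4} \left(-2\right) = - \frac{1}{2}$)
$N{\left(v \right)} = v - \frac{v^{2}}{2}$ ($N{\left(v \right)} = v + v v \left(- \frac{1}{2}\right) = v + v^{2} \left(- \frac{1}{2}\right) = v - \frac{v^{2}}{2}$)
$128 \cdot 4 N{\left(1 \right)} \frac{4}{-25} = 128 \cdot 4 \cdot \frac{1}{2} \cdot 1 \left(2 - 1\right) \frac{4}{-25} = 128 \cdot 4 \cdot \frac{1}{2} \cdot 1 \left(2 - 1\right) 4 \left(- \frac{1}{25}\right) = 128 \cdot 4 \cdot \frac{1}{2} \cdot 1 \cdot 1 \left(- \frac{4}{25}\right) = 128 \cdot 4 \cdot \frac{1}{2} \left(- \frac{4}{25}\right) = 128 \cdot 2 \left(- \frac{4}{25}\right) = 128 \left(- \frac{8}{25}\right) = - \frac{1024}{25}$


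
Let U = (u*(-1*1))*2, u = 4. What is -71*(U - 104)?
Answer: 7952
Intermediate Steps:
U = -8 (U = (4*(-1*1))*2 = (4*(-1))*2 = -4*2 = -8)
-71*(U - 104) = -71*(-8 - 104) = -71*(-112) = 7952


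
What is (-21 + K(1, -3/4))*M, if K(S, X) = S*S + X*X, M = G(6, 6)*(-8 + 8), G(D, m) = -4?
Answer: 0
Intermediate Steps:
M = 0 (M = -4*(-8 + 8) = -4*0 = 0)
K(S, X) = S² + X²
(-21 + K(1, -3/4))*M = (-21 + (1² + (-3/4)²))*0 = (-21 + (1 + (-3*¼)²))*0 = (-21 + (1 + (-¾)²))*0 = (-21 + (1 + 9/16))*0 = (-21 + 25/16)*0 = -311/16*0 = 0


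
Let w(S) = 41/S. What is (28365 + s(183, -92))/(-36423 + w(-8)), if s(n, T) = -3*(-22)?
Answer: -227448/291425 ≈ -0.78047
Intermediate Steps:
s(n, T) = 66
(28365 + s(183, -92))/(-36423 + w(-8)) = (28365 + 66)/(-36423 + 41/(-8)) = 28431/(-36423 + 41*(-1/8)) = 28431/(-36423 - 41/8) = 28431/(-291425/8) = 28431*(-8/291425) = -227448/291425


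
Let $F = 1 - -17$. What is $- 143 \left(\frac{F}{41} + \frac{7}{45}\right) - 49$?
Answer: $- \frac{247276}{1845} \approx -134.02$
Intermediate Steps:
$F = 18$ ($F = 1 + 17 = 18$)
$- 143 \left(\frac{F}{41} + \frac{7}{45}\right) - 49 = - 143 \left(\frac{18}{41} + \frac{7}{45}\right) - 49 = \left(-143\right) \frac{1097}{1845} - 49 = - \frac{156871}{1845} - 49 = - \frac{247276}{1845}$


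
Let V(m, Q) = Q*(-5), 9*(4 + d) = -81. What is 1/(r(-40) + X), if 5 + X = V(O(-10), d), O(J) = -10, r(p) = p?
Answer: 1/20 ≈ 0.050000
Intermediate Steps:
d = -13 (d = -4 + (⅑)*(-81) = -4 - 9 = -13)
V(m, Q) = -5*Q
X = 60 (X = -5 - 5*(-13) = -5 + 65 = 60)
1/(r(-40) + X) = 1/(-40 + 60) = 1/20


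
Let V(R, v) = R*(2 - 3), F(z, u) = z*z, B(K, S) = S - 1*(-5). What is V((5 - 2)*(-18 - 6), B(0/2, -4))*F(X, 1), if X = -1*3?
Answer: 648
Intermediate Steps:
X = -3
B(K, S) = 5 + S (B(K, S) = S + 5 = 5 + S)
F(z, u) = z**2
V(R, v) = -R (V(R, v) = R*(-1) = -R)
V((5 - 2)*(-18 - 6), B(0/2, -4))*F(X, 1) = -(5 - 2)*(-18 - 6)*(-3)**2 = -3*(-24)*9 = -1*(-72)*9 = 72*9 = 648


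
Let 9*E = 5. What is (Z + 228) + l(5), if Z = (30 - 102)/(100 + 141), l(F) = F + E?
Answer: 505934/2169 ≈ 233.26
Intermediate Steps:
E = 5/9 (E = (⅑)*5 = 5/9 ≈ 0.55556)
l(F) = 5/9 + F (l(F) = F + 5/9 = 5/9 + F)
Z = -72/241 ≈ -0.29876
(Z + 228) + l(5) = (-72/241 + 228) + (5/9 + 5) = 54876/241 + 50/9 = 505934/2169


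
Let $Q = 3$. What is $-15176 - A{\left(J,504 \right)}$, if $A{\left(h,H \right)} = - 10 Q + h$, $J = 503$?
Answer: $-15649$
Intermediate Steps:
$A{\left(h,H \right)} = -30 + h$ ($A{\left(h,H \right)} = \left(-10\right) 3 + h = -30 + h$)
$-15176 - A{\left(J,504 \right)} = -15176 - \left(-30 + 503\right) = -15176 - 473 = -15649$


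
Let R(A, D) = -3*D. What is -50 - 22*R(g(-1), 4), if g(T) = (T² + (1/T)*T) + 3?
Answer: 214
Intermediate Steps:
g(T) = 4 + T² (g(T) = (T² + T/T) + 3 = (T² + 1) + 3 = (1 + T²) + 3 = 4 + T²)
-50 - 22*R(g(-1), 4) = -50 - (-66)*4 = -50 - 22*(-12) = -50 + 264 = 214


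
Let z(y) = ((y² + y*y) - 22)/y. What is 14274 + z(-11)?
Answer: 14254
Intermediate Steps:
z(y) = (-22 + 2*y²)/y (z(y) = ((y² + y²) - 22)/y = (2*y² - 22)/y = (-22 + 2*y²)/y)
14274 + z(-11) = 14274 + (-22/(-11) + 2*(-11)) = 14274 + (-22*(-1/11) - 22) = 14274 + (2 - 22) = 14274 - 20 = 14254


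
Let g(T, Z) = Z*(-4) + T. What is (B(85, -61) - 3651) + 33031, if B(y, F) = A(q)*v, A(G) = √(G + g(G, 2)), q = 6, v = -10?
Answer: 29360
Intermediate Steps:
g(T, Z) = T - 4*Z (g(T, Z) = -4*Z + T = T - 4*Z)
A(G) = √(-8 + 2*G) (A(G) = √(G + (G - 4*2)) = √(G + (G - 8)) = √(G + (-8 + G)) = √(-8 + 2*G))
B(y, F) = -20 (B(y, F) = √(-8 + 2*6)*(-10) = √(-8 + 12)*(-10) = √4*(-10) = 2*(-10) = -20)
(B(85, -61) - 3651) + 33031 = (-20 - 3651) + 33031 = -3671 + 33031 = 29360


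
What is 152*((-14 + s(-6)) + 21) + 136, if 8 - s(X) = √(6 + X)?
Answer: 2416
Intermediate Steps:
s(X) = 8 - √(6 + X)
152*((-14 + s(-6)) + 21) + 136 = 152*((-14 + (8 - √(6 - 6))) + 21) + 136 = 152*((-14 + (8 - √0)) + 21) + 136 = 152*((-14 + (8 - 1*0)) + 21) + 136 = 152*((-14 + (8 + 0)) + 21) + 136 = 152*((-14 + 8) + 21) + 136 = 152*(-6 + 21) + 136 = 152*15 + 136 = 2280 + 136 = 2416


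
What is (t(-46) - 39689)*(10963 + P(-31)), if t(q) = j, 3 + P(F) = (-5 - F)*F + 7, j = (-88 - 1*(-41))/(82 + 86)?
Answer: -22583835213/56 ≈ -4.0328e+8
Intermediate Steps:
j = -47/168 (j = (-88 + 41)/168 = -47*1/168 = -47/168 ≈ -0.27976)
P(F) = 4 + F*(-5 - F) (P(F) = -3 + ((-5 - F)*F + 7) = -3 + (F*(-5 - F) + 7) = -3 + (7 + F*(-5 - F)) = 4 + F*(-5 - F))
t(q) = -47/168
(t(-46) - 39689)*(10963 + P(-31)) = (-47/168 - 39689)*(10963 + (4 - 1*(-31)² - 5*(-31))) = -6667799*(10963 + (4 - 1*961 + 155))/168 = -6667799*(10963 + (4 - 961 + 155))/168 = -6667799*(10963 - 802)/168 = -6667799/168*10161 = -22583835213/56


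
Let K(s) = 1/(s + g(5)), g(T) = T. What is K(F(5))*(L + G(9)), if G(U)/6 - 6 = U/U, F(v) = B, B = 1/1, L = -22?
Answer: 10/3 ≈ 3.3333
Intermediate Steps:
B = 1
F(v) = 1
G(U) = 42 (G(U) = 36 + 6*(U/U) = 36 + 6*1 = 36 + 6 = 42)
K(s) = 1/(5 + s) (K(s) = 1/(s + 5) = 1/(5 + s))
K(F(5))*(L + G(9)) = (-22 + 42)/(5 + 1) = 20/6 = (⅙)*20 = 10/3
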